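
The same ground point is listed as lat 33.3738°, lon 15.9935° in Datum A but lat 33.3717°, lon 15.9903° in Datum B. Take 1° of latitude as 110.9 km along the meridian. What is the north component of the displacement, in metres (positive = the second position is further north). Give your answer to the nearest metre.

Δφ = 33.3717° − 33.3738° = -0.0021°; Δλ = 15.9903° − 15.9935° = -0.0032°.
ΔN = Δφ × 110900 = -232.9 m; ΔE = Δλ × 110900 × cos(33.3738°) = -0.0032 × 110900 × 0.835099 = -296.4 m.

ΔN = -233 m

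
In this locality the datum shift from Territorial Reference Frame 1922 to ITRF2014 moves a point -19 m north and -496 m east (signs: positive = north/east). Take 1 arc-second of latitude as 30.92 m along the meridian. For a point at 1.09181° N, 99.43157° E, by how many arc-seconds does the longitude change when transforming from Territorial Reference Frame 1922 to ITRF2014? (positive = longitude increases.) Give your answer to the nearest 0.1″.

Δλ = -16.0″

At latitude 1.09181°, cos φ = 0.999818.
1″ of longitude at this latitude = 30.92 × cos φ = 30.9144 m, so Δλ = -496.0 / 30.9144 = -16.044″.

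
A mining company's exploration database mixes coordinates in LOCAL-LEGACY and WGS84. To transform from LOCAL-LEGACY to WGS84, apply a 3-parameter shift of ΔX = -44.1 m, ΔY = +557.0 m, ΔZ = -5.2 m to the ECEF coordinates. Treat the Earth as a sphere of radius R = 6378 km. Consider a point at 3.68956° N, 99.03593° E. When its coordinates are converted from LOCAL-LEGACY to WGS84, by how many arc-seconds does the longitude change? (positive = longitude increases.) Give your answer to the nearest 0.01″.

Δλ = -1.42″

sin φ = 0.064350, cos φ = 0.997927, sin λ = 0.987590, cos λ = -0.157054.
East component: ΔE = −sin λ·ΔX + cos λ·ΔY = −(0.987590)(-44.1) + (-0.157054)(557.0) = -43.93 m.
1° of latitude spans πR/180 = 111317 m; at latitude φ, 1° of longitude spans that × cos φ = 111086.4 m, so Δλ = -43.93 / 111086.4 × 3600 = -1.424″.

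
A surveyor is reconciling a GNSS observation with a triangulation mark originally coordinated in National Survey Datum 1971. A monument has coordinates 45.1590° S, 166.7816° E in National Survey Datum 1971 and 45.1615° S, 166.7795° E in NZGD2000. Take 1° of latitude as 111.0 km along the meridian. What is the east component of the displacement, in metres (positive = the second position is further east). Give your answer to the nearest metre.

ΔE = -164 m

Δφ = -45.1615° − -45.1590° = -0.0025°; Δλ = 166.7795° − 166.7816° = -0.0021°.
ΔN = Δφ × 111000 = -277.5 m; ΔE = Δλ × 111000 × cos(-45.1590°) = -0.0021 × 111000 × 0.705142 = -164.4 m.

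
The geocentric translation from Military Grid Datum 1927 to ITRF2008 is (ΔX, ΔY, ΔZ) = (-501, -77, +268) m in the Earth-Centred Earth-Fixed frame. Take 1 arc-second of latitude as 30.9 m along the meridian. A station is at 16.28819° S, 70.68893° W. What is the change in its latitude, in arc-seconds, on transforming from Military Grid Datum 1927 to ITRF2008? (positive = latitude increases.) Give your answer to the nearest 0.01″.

sin φ = -0.280469, cos φ = 0.959863, sin λ = -0.943737, cos λ = 0.330697.
North component: ΔN = −sin φ cos λ·ΔX − sin φ sin λ·ΔY + cos φ·ΔZ = −(-0.280469)(0.330697)(-501) − (-0.280469)(-0.943737)(-77) + (0.959863)(268) = 231.16 m.
1° of latitude spans 3600 × 30.90 = 111240 m, so Δφ = 231.16 / 111240 × 3600 = 7.481″.

Δφ = 7.48″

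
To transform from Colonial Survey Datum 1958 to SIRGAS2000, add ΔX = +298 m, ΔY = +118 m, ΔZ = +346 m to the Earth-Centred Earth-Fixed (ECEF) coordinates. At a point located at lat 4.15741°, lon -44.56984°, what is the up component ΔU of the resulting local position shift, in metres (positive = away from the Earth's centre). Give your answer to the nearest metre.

At φ = 4.15741°, λ = -44.56984°: sin φ = 0.072497, cos φ = 0.997369, sin λ = -0.701778, cos λ = 0.712396.
ΔU = cos φ cos λ·ΔX + cos φ sin λ·ΔY + sin φ·ΔZ = (0.997369)(0.712396)(298) + (0.997369)(-0.701778)(118) + (0.072497)(346) = 154.23 m.

ΔU = 154 m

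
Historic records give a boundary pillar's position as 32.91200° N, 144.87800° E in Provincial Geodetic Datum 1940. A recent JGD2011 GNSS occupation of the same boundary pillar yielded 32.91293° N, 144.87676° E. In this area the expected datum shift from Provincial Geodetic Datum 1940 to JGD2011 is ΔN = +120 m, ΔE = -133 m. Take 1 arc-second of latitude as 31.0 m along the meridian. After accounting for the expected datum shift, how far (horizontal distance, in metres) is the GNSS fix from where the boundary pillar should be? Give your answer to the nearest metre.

23 m

Observed coordinate differences: Δφ = +0.00093°, Δλ = -0.00124°.
Converting to metres (1° lat = 111600 m, cos φ = 0.839506): observed ΔN = 103.8 m, observed ΔE = -116.2 m.
Subtracting the expected shift leaves a residual of 103.8 − (120) = -16.2 m north and -116.2 − (-133) = 16.8 m east.
Residual distance = √((-16.2)² + 16.8²) = 23.4 m.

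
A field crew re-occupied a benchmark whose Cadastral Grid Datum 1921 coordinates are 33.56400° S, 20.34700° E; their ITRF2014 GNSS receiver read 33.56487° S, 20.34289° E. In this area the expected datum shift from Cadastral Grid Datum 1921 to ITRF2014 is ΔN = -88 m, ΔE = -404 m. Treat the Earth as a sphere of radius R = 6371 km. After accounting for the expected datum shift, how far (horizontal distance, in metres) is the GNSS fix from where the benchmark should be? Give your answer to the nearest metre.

Observed coordinate differences: Δφ = -0.00087°, Δλ = -0.00411°.
Converting to metres (1° lat = 111195 m, cos φ = 0.833269): observed ΔN = -96.7 m, observed ΔE = -380.8 m.
Subtracting the expected shift leaves a residual of -96.7 − (-88) = -8.7 m north and -380.8 − (-404) = 23.2 m east.
Residual distance = √((-8.7)² + 23.2²) = 24.8 m.

25 m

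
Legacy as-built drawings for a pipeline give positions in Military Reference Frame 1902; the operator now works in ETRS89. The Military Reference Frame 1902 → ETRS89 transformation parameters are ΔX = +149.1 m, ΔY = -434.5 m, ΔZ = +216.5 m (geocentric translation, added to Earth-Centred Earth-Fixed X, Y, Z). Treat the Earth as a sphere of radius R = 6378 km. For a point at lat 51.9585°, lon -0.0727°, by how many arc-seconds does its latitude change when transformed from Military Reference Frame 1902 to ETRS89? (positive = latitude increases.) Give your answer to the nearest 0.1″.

sin φ = 0.787565, cos φ = 0.616232, sin λ = -0.001269, cos λ = 0.999999.
North component: ΔN = −sin φ cos λ·ΔX − sin φ sin λ·ΔY + cos φ·ΔZ = −(0.787565)(0.999999)(149.1) − (0.787565)(-0.001269)(-434.5) + (0.616232)(216.5) = 15.55 m.
1° of latitude spans πR/180 = 111317 m, so Δφ = 15.55 / 111317 × 3600 = 0.503″.

Δφ = 0.5″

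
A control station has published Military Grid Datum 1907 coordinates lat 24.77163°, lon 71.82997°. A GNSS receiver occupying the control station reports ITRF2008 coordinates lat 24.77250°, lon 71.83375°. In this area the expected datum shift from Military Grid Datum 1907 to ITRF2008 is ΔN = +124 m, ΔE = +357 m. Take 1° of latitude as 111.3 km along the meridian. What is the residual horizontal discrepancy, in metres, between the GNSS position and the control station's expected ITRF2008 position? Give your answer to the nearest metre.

Observed coordinate differences: Δφ = +0.00087°, Δλ = +0.00378°.
Converting to metres (1° lat = 111300 m, cos φ = 0.907985): observed ΔN = 96.8 m, observed ΔE = 382.0 m.
Subtracting the expected shift leaves a residual of 96.8 − (124) = -27.2 m north and 382.0 − (357) = 25.0 m east.
Residual distance = √((-27.2)² + 25.0²) = 36.9 m.

37 m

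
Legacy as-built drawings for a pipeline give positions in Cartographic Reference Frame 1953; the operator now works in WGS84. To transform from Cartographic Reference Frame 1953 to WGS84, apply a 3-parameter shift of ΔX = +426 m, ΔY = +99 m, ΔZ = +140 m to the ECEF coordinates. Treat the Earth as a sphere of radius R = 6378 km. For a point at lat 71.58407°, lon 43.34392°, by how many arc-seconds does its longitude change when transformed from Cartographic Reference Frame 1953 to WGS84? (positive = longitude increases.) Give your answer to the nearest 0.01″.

Δλ = -22.56″

sin φ = 0.948788, cos φ = 0.315913, sin λ = 0.686376, cos λ = 0.727247.
East component: ΔE = −sin λ·ΔX + cos λ·ΔY = −(0.686376)(426) + (0.727247)(99) = -220.40 m.
1° of latitude spans πR/180 = 111317 m; at latitude φ, 1° of longitude spans that × cos φ = 35166.5 m, so Δλ = -220.40 / 35166.5 × 3600 = -22.562″.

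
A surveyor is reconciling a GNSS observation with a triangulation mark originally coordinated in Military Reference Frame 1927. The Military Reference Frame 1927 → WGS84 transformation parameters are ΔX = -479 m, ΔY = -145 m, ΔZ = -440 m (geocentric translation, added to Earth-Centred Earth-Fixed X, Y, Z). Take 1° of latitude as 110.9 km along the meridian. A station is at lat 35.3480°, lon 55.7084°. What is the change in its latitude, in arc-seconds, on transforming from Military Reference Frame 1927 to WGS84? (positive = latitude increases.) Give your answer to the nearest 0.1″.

Δφ = -4.3″

sin φ = 0.578541, cos φ = 0.815653, sin λ = 0.826181, cos λ = 0.563405.
North component: ΔN = −sin φ cos λ·ΔX − sin φ sin λ·ΔY + cos φ·ΔZ = −(0.578541)(0.563405)(-479) − (0.578541)(0.826181)(-145) + (0.815653)(-440) = -133.45 m.
1° of latitude spans 110900 m, so Δφ = -133.45 / 110900 × 3600 = -4.332″.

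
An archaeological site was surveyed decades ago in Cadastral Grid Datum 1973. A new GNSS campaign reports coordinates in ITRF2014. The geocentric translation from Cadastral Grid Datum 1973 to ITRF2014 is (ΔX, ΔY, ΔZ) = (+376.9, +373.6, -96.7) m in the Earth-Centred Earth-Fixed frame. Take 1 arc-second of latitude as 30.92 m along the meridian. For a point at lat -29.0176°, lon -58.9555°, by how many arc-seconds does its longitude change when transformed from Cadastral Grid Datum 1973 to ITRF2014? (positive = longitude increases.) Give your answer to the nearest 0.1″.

Δλ = 19.1″

sin φ = -0.485078, cos φ = 0.874471, sin λ = -0.856767, cos λ = 0.515704.
East component: ΔE = −sin λ·ΔX + cos λ·ΔY = −(-0.856767)(376.9) + (0.515704)(373.6) = 515.58 m.
1° of latitude spans 3600 × 30.92 = 111312 m; at latitude φ, 1° of longitude spans that × cos φ = 97339.1 m, so Δλ = 515.58 / 97339.1 × 3600 = 19.068″.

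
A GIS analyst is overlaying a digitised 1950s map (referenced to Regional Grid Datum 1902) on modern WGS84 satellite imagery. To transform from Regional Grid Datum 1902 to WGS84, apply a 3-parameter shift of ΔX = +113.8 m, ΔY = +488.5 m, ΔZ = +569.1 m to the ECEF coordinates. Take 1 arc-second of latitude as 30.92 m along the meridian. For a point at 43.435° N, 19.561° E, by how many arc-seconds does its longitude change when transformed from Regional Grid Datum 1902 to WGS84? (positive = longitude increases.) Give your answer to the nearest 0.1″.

sin φ = 0.687531, cos φ = 0.726155, sin λ = 0.334810, cos λ = 0.942286.
East component: ΔE = −sin λ·ΔX + cos λ·ΔY = −(0.334810)(113.8) + (0.942286)(488.5) = 422.21 m.
1° of latitude spans 3600 × 30.92 = 111312 m; at latitude φ, 1° of longitude spans that × cos φ = 80829.7 m, so Δλ = 422.21 / 80829.7 × 3600 = 18.804″.

Δλ = 18.8″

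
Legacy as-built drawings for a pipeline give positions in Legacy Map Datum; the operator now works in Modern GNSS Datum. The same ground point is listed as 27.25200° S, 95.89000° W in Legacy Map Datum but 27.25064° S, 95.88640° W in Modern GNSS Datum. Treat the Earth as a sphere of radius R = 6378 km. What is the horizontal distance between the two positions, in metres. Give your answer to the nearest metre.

Δφ = -27.25064° − -27.25200° = +0.00136°; Δλ = -95.88640° − -95.89000° = +0.00360°.
1° along a meridian = πR/180 = 111317 m.
ΔN = Δφ × 111317 = 151.4 m; ΔE = Δλ × 111317 × cos(-27.25200°) = +0.00360 × 111317 × 0.889001 = 356.3 m.
Distance = √(ΔE² + ΔN²) = √(356.3² + 151.4²) = 387.1 m.

387 m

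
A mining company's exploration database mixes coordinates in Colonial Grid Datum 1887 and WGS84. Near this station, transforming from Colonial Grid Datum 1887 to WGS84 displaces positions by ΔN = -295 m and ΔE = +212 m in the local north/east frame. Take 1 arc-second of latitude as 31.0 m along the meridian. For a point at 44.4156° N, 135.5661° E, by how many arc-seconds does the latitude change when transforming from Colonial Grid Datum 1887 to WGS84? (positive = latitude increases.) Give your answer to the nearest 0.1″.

Δφ = -9.5″

1″ of latitude = 31.00 m, so Δφ = -295.0 / 31.00 = -9.516″.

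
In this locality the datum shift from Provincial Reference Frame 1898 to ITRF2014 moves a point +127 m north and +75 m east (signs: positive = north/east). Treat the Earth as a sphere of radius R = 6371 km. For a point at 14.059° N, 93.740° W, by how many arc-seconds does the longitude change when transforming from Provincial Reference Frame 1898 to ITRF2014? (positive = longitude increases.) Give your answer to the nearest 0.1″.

At latitude 14.059°, cos φ = 0.970046.
One radian of longitude at latitude φ spans R cos φ, so Δλ = ΔE / (R cos φ) = 75.0 / (6371000 × 0.970046) = 1.2136e-05 rad = 2.503″.

Δλ = 2.5″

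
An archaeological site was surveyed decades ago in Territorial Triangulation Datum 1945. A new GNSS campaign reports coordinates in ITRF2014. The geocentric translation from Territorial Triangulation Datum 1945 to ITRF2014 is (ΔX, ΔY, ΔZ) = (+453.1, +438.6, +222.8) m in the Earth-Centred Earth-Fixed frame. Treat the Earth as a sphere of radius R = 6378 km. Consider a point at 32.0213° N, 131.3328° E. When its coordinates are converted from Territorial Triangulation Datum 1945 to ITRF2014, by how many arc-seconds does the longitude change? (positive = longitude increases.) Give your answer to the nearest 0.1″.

Δλ = -24.0″

sin φ = 0.530234, cos φ = 0.847851, sin λ = 0.750886, cos λ = -0.660432.
East component: ΔE = −sin λ·ΔX + cos λ·ΔY = −(0.750886)(453.1) + (-0.660432)(438.6) = -629.89 m.
1° of latitude spans πR/180 = 111317 m; at latitude φ, 1° of longitude spans that × cos φ = 94380.3 m, so Δλ = -629.89 / 94380.3 × 3600 = -24.026″.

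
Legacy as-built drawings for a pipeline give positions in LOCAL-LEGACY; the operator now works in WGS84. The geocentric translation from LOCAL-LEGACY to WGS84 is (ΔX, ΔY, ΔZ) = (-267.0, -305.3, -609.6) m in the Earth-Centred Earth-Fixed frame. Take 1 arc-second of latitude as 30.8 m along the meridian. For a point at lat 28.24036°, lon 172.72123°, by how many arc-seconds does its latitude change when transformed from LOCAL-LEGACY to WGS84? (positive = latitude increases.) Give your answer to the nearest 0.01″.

Δφ = -20.91″

sin φ = 0.473171, cos φ = 0.880970, sin λ = 0.126697, cos λ = -0.991941.
North component: ΔN = −sin φ cos λ·ΔX − sin φ sin λ·ΔY + cos φ·ΔZ = −(0.473171)(-0.991941)(-267.0) − (0.473171)(0.126697)(-305.3) + (0.880970)(-609.6) = -644.06 m.
1° of latitude spans 3600 × 30.80 = 110880 m, so Δφ = -644.06 / 110880 × 3600 = -20.911″.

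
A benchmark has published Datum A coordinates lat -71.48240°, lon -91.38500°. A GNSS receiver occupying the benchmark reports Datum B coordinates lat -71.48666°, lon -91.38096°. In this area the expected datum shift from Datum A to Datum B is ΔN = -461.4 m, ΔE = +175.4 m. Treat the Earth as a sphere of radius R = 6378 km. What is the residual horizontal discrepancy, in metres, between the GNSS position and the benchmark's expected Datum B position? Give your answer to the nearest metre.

Observed coordinate differences: Δφ = -0.00426°, Δλ = +0.00404°.
Converting to metres (1° lat = 111317 m, cos φ = 0.317596): observed ΔN = -474.2 m, observed ΔE = 142.8 m.
Subtracting the expected shift leaves a residual of -474.2 − (-461.4) = -12.8 m north and 142.8 − (175.4) = -32.6 m east.
Residual distance = √((-12.8)² + (-32.6)²) = 35.0 m.

35 m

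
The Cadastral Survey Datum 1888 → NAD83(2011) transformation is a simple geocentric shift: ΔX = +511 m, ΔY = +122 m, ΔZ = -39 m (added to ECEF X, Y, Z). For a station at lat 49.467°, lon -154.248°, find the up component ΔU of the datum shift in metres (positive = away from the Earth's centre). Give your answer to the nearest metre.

ΔU = -363 m

The local up (radial) axis is (cos φ cos λ, cos φ sin λ, sin φ), giving ΔU = -299.109 − 34.448 − 29.641 = -363.20 m.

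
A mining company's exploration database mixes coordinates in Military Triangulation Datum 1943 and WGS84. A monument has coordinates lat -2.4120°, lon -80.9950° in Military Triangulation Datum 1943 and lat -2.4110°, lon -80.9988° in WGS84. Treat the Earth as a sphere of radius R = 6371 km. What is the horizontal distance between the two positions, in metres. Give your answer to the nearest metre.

437 m

Δφ = -2.4110° − -2.4120° = +0.0010°; Δλ = -80.9988° − -80.9950° = -0.0038°.
1° along a meridian = πR/180 = 111195 m.
ΔN = Δφ × 111195 = 111.2 m; ΔE = Δλ × 111195 × cos(-2.4120°) = -0.0038 × 111195 × 0.999114 = -422.2 m.
Distance = √(ΔE² + ΔN²) = √((-422.2)² + 111.2²) = 436.6 m.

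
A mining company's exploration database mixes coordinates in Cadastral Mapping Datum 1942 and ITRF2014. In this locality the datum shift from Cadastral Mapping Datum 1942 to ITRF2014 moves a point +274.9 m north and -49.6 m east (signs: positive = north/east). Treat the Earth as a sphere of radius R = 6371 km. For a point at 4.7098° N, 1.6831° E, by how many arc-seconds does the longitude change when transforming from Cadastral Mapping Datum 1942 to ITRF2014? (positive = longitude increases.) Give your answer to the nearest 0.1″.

Δλ = -1.6″

At latitude 4.7098°, cos φ = 0.996623.
One radian of longitude at latitude φ spans R cos φ, so Δλ = ΔE / (R cos φ) = -49.6 / (6371000 × 0.996623) = -7.8117e-06 rad = -1.611″.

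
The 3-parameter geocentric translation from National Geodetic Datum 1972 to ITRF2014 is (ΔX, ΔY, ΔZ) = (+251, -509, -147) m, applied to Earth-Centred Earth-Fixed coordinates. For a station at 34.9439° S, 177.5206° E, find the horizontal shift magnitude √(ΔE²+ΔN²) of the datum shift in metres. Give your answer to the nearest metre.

569 m

The local east axis at (φ, λ) is (−sin λ, cos λ, 0), so ΔE = −sin(177.5206°)·251 + cos(177.5206°)·(-509) = 497.67 m.
The local north axis is (−sin φ cos λ, −sin φ sin λ, cos φ), giving ΔN = -143.632 − 12.612 − 120.498 = -276.74 m.
Horizontal magnitude = √(ΔE² + ΔN²) = √(497.67² + (-276.74)²) = 569.44 m.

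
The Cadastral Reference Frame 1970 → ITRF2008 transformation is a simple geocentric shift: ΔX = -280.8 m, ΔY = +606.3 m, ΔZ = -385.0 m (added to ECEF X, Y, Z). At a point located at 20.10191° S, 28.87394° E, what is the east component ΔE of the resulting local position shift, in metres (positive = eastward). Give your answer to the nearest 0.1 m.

ΔE = 666.5 m

The local east axis at (φ, λ) is (−sin λ, cos λ, 0), so ΔE = −sin(28.87394°)·(-280.8) + cos(28.87394°)·606.3 = 666.52 m.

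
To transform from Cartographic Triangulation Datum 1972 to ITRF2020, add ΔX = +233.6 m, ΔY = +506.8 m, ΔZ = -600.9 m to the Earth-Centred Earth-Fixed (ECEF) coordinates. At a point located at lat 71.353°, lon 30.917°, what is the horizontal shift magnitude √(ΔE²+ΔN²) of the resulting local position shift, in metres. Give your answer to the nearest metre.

At φ = 71.353°, λ = 30.917°: sin φ = 0.947506, cos φ = 0.319737, sin λ = 0.513796, cos λ = 0.857912.
ΔE = −sin λ·ΔX + cos λ·ΔY = −(0.513796)·(233.6) + (0.857912)·(506.8) = 314.77 m.
ΔN = −sin φ cos λ·ΔX − sin φ sin λ·ΔY + cos φ·ΔZ = −(0.947506)(0.857912)(233.6) − (0.947506)(0.513796)(506.8) + (0.319737)(-600.9) = -628.74 m.
Horizontal magnitude = √(ΔE² + ΔN²) = √(314.77² + (-628.74)²) = 703.13 m.

703 m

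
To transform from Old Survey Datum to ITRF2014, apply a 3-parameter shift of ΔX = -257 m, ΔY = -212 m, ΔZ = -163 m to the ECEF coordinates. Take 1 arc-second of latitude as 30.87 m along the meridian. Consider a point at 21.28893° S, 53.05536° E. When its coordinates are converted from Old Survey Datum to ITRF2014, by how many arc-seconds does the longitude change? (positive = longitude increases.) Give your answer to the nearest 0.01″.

Δλ = 2.71″

sin φ = -0.363071, cos φ = 0.931761, sin λ = 0.799217, cos λ = 0.601043.
East component: ΔE = −sin λ·ΔX + cos λ·ΔY = −(0.799217)(-257) + (0.601043)(-212) = 77.98 m.
1° of latitude spans 3600 × 30.87 = 111132 m; at latitude φ, 1° of longitude spans that × cos φ = 103548.5 m, so Δλ = 77.98 / 103548.5 × 3600 = 2.711″.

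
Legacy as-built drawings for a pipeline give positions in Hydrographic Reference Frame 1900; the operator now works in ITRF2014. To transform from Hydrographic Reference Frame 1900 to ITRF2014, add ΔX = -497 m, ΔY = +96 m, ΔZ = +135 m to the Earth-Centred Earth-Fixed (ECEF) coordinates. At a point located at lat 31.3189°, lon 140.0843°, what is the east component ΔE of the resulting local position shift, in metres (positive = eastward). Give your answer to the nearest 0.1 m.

ΔE = 245.3 m

At φ = 31.3189°, λ = 140.0843°: sin φ = 0.519801, cos φ = 0.854287, sin λ = 0.641660, cos λ = -0.766989.
ΔE = −sin λ·ΔX + cos λ·ΔY = −(0.641660)·(-497) + (-0.766989)·(96) = 245.27 m.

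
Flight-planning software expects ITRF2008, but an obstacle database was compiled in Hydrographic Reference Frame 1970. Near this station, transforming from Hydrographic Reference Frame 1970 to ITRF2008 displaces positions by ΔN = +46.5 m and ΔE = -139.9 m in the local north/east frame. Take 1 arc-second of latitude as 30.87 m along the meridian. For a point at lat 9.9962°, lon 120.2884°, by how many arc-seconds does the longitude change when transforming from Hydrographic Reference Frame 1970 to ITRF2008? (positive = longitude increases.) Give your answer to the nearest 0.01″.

Δλ = -4.60″

At latitude 9.9962°, cos φ = 0.984819.
1″ of longitude at this latitude = 30.87 × cos φ = 30.4014 m, so Δλ = -139.9 / 30.4014 = -4.602″.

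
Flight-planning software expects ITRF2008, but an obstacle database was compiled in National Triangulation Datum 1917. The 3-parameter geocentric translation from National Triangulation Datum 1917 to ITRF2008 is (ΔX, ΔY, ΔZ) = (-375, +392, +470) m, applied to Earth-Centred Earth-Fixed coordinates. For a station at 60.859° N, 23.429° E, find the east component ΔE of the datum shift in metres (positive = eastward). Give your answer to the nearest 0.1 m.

ΔE = 508.8 m

At φ = 60.859°, λ = 23.429°: sin φ = 0.873424, cos φ = 0.486961, sin λ = 0.397612, cos λ = 0.917553.
ΔE = −sin λ·ΔX + cos λ·ΔY = −(0.397612)·(-375) + (0.917553)·(392) = 508.79 m.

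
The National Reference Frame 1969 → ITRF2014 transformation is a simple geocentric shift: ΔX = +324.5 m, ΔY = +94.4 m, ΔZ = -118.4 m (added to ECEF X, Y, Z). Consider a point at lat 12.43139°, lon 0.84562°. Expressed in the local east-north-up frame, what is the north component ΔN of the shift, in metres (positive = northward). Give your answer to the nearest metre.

ΔN = -186 m

The local north axis is (−sin φ cos λ, −sin φ sin λ, cos φ), giving ΔN = -69.848 − 0.300 − 115.624 = -185.77 m.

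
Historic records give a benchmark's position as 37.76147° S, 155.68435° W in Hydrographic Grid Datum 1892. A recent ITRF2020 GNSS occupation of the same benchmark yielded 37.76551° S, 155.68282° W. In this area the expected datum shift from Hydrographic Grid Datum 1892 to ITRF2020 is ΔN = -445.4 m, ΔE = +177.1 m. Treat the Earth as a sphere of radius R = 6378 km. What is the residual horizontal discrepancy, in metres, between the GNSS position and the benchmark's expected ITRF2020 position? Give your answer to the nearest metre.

Observed coordinate differences: Δφ = -0.00404°, Δλ = +0.00153°.
Converting to metres (1° lat = 111317 m, cos φ = 0.790567): observed ΔN = -449.7 m, observed ΔE = 134.6 m.
Subtracting the expected shift leaves a residual of -449.7 − (-445.4) = -4.3 m north and 134.6 − (177.1) = -42.5 m east.
Residual distance = √((-4.3)² + (-42.5)²) = 42.7 m.

43 m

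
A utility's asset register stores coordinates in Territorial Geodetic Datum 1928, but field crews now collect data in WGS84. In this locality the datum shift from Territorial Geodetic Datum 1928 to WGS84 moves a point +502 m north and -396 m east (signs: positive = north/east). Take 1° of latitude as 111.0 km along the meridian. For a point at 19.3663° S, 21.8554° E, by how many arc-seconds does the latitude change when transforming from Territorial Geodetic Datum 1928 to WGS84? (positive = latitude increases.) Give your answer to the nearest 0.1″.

Δφ = 16.3″

1° of latitude = 111.0 km, so Δφ = 502.0 / 111000 = 0.0045225° = 16.281″.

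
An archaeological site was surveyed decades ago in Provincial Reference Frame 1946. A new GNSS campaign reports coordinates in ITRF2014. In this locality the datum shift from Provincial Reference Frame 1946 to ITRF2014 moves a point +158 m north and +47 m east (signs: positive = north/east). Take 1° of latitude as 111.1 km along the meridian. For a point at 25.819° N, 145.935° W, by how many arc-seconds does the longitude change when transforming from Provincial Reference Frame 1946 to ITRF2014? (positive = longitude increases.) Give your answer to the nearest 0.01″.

Δλ = 1.69″

At latitude 25.819°, cos φ = 0.900174.
1° of longitude at this latitude = 111.1 × cos φ = 100.01 km, so Δλ = 47.0 / 100009.4 = 0.0004700° = 1.692″.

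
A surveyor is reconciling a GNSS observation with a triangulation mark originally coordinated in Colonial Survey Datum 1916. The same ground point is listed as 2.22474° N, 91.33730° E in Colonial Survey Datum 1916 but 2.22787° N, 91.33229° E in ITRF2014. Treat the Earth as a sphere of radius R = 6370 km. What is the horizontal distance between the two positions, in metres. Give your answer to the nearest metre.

656 m

Δφ = 2.22787° − 2.22474° = +0.00313°; Δλ = 91.33229° − 91.33730° = -0.00501°.
1° along a meridian = πR/180 = 111177 m.
ΔN = Δφ × 111177 = 348.0 m; ΔE = Δλ × 111177 × cos(2.22474°) = -0.00501 × 111177 × 0.999246 = -556.6 m.
Distance = √(ΔE² + ΔN²) = √((-556.6)² + 348.0²) = 656.4 m.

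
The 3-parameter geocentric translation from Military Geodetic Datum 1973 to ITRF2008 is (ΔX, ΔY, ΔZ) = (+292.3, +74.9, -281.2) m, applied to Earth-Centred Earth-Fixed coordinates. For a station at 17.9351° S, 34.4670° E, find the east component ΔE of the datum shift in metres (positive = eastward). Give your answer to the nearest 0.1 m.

The local east axis at (φ, λ) is (−sin λ, cos λ, 0), so ΔE = −sin(34.4670°)·292.3 + cos(34.4670°)·74.9 = -103.67 m.

ΔE = -103.7 m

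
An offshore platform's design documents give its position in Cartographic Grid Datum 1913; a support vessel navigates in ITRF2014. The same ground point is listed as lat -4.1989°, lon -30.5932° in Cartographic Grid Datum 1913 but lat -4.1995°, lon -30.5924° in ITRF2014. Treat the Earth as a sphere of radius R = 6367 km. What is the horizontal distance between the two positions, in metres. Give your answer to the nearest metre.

Δφ = -4.1995° − -4.1989° = -0.0006°; Δλ = -30.5924° − -30.5932° = +0.0008°.
1° along a meridian = πR/180 = 111125 m.
ΔN = Δφ × 111125 = -66.7 m; ΔE = Δλ × 111125 × cos(-4.1989°) = +0.0008 × 111125 × 0.997316 = 88.7 m.
Distance = √(ΔE² + ΔN²) = √(88.7² + (-66.7)²) = 110.9 m.

111 m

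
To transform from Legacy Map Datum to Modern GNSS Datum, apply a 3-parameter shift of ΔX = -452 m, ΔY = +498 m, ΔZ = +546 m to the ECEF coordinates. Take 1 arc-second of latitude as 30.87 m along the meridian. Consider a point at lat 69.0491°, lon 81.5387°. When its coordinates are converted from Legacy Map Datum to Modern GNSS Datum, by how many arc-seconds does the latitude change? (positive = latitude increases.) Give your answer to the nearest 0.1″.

sin φ = 0.933887, cos φ = 0.357568, sin λ = 0.989115, cos λ = 0.147141.
North component: ΔN = −sin φ cos λ·ΔX − sin φ sin λ·ΔY + cos φ·ΔZ = −(0.933887)(0.147141)(-452) − (0.933887)(0.989115)(498) + (0.357568)(546) = -202.67 m.
1° of latitude spans 3600 × 30.87 = 111132 m, so Δφ = -202.67 / 111132 × 3600 = -6.565″.

Δφ = -6.6″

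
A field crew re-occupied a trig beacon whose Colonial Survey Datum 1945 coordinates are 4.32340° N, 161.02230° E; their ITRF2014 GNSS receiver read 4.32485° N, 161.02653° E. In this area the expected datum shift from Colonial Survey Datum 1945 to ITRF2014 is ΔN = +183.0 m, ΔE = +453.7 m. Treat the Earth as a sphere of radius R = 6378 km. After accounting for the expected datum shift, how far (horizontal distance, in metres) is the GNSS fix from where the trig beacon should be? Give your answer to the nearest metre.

27 m

Observed coordinate differences: Δφ = +0.00145°, Δλ = +0.00423°.
Converting to metres (1° lat = 111317 m, cos φ = 0.997154): observed ΔN = 161.4 m, observed ΔE = 469.5 m.
Subtracting the expected shift leaves a residual of 161.4 − (183.0) = -21.6 m north and 469.5 − (453.7) = 15.8 m east.
Residual distance = √((-21.6)² + 15.8²) = 26.8 m.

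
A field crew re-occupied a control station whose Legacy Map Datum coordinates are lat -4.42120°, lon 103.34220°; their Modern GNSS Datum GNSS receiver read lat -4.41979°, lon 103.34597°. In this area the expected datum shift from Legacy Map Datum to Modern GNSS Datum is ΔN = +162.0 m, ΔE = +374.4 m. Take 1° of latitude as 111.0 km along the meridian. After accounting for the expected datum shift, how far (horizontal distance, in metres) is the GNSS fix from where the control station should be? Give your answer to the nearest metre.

Observed coordinate differences: Δφ = +0.00141°, Δλ = +0.00377°.
Converting to metres (1° lat = 111000 m, cos φ = 0.997024): observed ΔN = 156.5 m, observed ΔE = 417.2 m.
Subtracting the expected shift leaves a residual of 156.5 − (162.0) = -5.5 m north and 417.2 − (374.4) = 42.8 m east.
Residual distance = √((-5.5)² + 42.8²) = 43.2 m.

43 m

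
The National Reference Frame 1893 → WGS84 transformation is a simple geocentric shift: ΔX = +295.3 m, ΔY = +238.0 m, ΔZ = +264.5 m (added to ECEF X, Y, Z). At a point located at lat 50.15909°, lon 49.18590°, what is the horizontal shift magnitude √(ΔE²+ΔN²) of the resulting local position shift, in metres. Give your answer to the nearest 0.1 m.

At φ = 50.15909°, λ = 49.18590°: sin φ = 0.767826, cos φ = 0.640658, sin λ = 0.756834, cos λ = 0.653607.
ΔE = −sin λ·ΔX + cos λ·ΔY = −(0.756834)·(295.3) + (0.653607)·(238.0) = -67.93 m.
ΔN = −sin φ cos λ·ΔX − sin φ sin λ·ΔY + cos φ·ΔZ = −(0.767826)(0.653607)(295.3) − (0.767826)(0.756834)(238.0) + (0.640658)(264.5) = -117.05 m.
Horizontal magnitude = √(ΔE² + ΔN²) = √((-67.93)² + (-117.05)²) = 135.34 m.

135.3 m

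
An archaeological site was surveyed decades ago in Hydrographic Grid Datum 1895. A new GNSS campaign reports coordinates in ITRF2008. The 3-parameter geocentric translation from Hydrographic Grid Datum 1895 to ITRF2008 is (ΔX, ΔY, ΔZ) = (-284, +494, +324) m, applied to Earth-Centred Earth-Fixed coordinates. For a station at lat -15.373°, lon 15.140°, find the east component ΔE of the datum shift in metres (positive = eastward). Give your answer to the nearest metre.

ΔE = 551 m

At φ = -15.373°, λ = 15.140°: sin φ = -0.265102, cos φ = 0.964220, sin λ = 0.261178, cos λ = 0.965291.
ΔE = −sin λ·ΔX + cos λ·ΔY = −(0.261178)·(-284) + (0.965291)·(494) = 551.03 m.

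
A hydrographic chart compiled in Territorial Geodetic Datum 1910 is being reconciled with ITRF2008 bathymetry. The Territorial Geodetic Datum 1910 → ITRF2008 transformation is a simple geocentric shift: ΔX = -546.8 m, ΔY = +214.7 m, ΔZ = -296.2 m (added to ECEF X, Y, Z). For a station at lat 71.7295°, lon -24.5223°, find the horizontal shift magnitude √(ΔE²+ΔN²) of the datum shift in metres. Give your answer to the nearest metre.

The local east axis at (φ, λ) is (−sin λ, cos λ, 0), so ΔE = −sin(-24.5223°)·(-546.8) + cos(-24.5223°)·214.7 = -31.61 m.
The local north axis is (−sin φ cos λ, −sin φ sin λ, cos φ), giving ΔN = 472.399 + 84.618 − 92.860 = 464.16 m.
Horizontal magnitude = √(ΔE² + ΔN²) = √((-31.61)² + 464.16²) = 465.23 m.

465 m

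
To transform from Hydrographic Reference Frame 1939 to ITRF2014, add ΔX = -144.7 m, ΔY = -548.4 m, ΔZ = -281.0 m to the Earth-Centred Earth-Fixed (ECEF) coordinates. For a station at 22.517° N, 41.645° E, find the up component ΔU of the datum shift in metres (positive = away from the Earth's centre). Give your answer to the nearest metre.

ΔU = -544 m

At φ = 22.517°, λ = 41.645°: sin φ = 0.382958, cos φ = 0.923766, sin λ = 0.664513, cos λ = 0.747276.
ΔU = cos φ cos λ·ΔX + cos φ sin λ·ΔY + sin φ·ΔZ = (0.923766)(0.747276)(-144.7) + (0.923766)(0.664513)(-548.4) + (0.382958)(-281.0) = -544.14 m.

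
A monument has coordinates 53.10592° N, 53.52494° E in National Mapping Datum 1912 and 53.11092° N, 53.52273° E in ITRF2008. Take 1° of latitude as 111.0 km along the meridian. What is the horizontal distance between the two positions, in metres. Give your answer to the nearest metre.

574 m

Δφ = 53.11092° − 53.10592° = +0.00500°; Δλ = 53.52273° − 53.52494° = -0.00221°.
ΔN = Δφ × 111000 = 555.0 m; ΔE = Δλ × 111000 × cos(53.10592°) = -0.00221 × 111000 × 0.600338 = -147.3 m.
Distance = √(ΔE² + ΔN²) = √((-147.3)² + 555.0²) = 574.2 m.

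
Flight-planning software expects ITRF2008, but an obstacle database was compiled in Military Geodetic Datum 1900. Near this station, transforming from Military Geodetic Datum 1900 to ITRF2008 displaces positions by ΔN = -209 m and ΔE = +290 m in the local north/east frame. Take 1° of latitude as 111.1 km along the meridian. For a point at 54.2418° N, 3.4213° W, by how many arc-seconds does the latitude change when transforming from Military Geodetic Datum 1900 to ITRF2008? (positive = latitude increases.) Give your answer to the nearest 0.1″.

Δφ = -6.8″

1° of latitude = 111.1 km, so Δφ = -209.0 / 111100 = -0.0018812° = -6.772″.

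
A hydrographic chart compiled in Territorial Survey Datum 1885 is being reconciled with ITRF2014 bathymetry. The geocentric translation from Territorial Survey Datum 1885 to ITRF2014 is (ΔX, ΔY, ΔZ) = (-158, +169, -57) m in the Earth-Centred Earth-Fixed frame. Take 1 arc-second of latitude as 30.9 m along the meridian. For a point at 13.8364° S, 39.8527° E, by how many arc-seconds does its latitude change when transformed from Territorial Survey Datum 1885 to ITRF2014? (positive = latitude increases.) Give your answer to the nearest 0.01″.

sin φ = -0.239150, cos φ = 0.970983, sin λ = 0.640816, cos λ = 0.767694.
North component: ΔN = −sin φ cos λ·ΔX − sin φ sin λ·ΔY + cos φ·ΔZ = −(-0.239150)(0.767694)(-158) − (-0.239150)(0.640816)(169) + (0.970983)(-57) = -58.45 m.
1° of latitude spans 3600 × 30.90 = 111240 m, so Δφ = -58.45 / 111240 × 3600 = -1.892″.

Δφ = -1.89″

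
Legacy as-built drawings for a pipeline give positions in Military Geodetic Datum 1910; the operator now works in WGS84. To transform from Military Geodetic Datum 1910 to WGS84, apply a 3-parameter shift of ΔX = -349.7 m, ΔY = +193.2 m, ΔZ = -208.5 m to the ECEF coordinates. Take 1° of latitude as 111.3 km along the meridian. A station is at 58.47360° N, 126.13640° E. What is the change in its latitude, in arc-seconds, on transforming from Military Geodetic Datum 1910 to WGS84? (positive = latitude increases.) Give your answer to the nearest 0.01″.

sin φ = 0.852399, cos φ = 0.522891, sin λ = 0.807615, cos λ = -0.589710.
North component: ΔN = −sin φ cos λ·ΔX − sin φ sin λ·ΔY + cos φ·ΔZ = −(0.852399)(-0.589710)(-349.7) − (0.852399)(0.807615)(193.2) + (0.522891)(-208.5) = -417.81 m.
1° of latitude spans 111300 m, so Δφ = -417.81 / 111300 × 3600 = -13.514″.

Δφ = -13.51″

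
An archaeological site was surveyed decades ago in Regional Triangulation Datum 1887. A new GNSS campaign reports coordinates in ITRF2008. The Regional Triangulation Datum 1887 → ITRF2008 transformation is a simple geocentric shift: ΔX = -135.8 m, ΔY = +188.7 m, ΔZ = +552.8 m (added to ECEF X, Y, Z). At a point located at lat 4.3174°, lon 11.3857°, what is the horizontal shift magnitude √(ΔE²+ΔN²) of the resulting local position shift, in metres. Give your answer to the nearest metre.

The local east axis at (φ, λ) is (−sin λ, cos λ, 0), so ΔE = −sin(11.3857°)·(-135.8) + cos(11.3857°)·188.7 = 211.80 m.
The local north axis is (−sin φ cos λ, −sin φ sin λ, cos φ), giving ΔN = 10.022 − 2.804 + 551.231 = 558.45 m.
Horizontal magnitude = √(ΔE² + ΔN²) = √(211.80² + 558.45²) = 597.26 m.

597 m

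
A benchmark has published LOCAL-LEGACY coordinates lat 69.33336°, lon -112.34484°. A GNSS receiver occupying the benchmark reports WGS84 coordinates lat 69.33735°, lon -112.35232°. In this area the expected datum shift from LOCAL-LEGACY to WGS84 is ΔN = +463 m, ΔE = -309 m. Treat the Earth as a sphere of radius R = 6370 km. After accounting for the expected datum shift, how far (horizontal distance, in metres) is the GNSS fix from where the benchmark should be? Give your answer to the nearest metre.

Observed coordinate differences: Δφ = +0.00399°, Δλ = -0.00748°.
Converting to metres (1° lat = 111177 m, cos φ = 0.352930): observed ΔN = 443.6 m, observed ΔE = -293.5 m.
Subtracting the expected shift leaves a residual of 443.6 − (463) = -19.4 m north and -293.5 − (-309) = 15.5 m east.
Residual distance = √((-19.4)² + 15.5²) = 24.8 m.

25 m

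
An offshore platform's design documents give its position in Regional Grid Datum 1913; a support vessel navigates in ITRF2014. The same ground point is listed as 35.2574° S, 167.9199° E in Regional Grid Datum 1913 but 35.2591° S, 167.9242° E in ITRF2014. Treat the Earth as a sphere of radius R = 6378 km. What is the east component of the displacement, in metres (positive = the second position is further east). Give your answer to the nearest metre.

ΔE = 391 m

Δφ = -35.2591° − -35.2574° = -0.0017°; Δλ = 167.9242° − 167.9199° = +0.0043°.
1° along a meridian = πR/180 = 111317 m.
ΔN = Δφ × 111317 = -189.2 m; ΔE = Δλ × 111317 × cos(-35.2574°) = +0.0043 × 111317 × 0.816567 = 390.9 m.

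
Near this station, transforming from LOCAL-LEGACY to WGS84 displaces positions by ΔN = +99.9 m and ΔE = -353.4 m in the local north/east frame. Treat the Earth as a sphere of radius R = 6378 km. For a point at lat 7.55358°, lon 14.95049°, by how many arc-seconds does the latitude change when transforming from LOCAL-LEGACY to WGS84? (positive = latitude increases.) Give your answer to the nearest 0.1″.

On a sphere of radius R, 1 rad of latitude = R, so Δφ = ΔN / R = 99.9 / 6378000 = 1.5663e-05 rad = 3.231″.

Δφ = 3.2″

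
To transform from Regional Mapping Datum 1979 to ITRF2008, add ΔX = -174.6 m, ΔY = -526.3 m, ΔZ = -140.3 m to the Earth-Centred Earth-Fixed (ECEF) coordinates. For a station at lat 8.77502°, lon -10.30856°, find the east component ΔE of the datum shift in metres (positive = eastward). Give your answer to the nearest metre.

ΔE = -549 m

At φ = 8.77502°, λ = -10.30856°: sin φ = 0.152555, cos φ = 0.988295, sin λ = -0.178949, cos λ = 0.983858.
ΔE = −sin λ·ΔX + cos λ·ΔY = −(-0.178949)·(-174.6) + (0.983858)·(-526.3) = -549.05 m.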